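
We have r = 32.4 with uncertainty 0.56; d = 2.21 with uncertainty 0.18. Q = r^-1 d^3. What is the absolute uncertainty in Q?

0.0816

Relative error in a monomial: (δQ/Q)² = Σ (nᵢ · δxᵢ/xᵢ)².
  (-1·δr/r)² = (-1×0.0173)² = 0.000299;  (3·δd/d)² = (3×0.0814)² = 0.0597
δQ/Q = √(0.0600) = 0.245
Q = 0.333, so δQ = 0.245 × 0.333 = 0.0816.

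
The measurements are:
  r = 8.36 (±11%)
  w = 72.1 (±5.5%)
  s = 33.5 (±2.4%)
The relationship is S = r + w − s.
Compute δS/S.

0.0884

S is a linear combination, so absolute uncertainties add in quadrature:
  (δr)² = 0.846;  (δw)² = 15.7;  (δs)² = 0.646
δS = √(17.2) = 4.15
S = 47.0, so δS/S = 4.15/47.0 = 0.0884.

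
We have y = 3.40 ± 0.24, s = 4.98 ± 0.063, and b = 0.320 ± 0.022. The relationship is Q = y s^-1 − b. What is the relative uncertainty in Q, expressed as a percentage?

Let p = y·s^-1 = 0.683. δp/p = √((1·δy/y)² + (-1·δs/s)²) = √(0.00498 + 0.000160) = 0.0717, so δp = 0.0490.
Q = p − b: δQ = √(δp² + δb²) = √(0.00240 + 0.000484) = 0.0537
Q = 0.363, so δQ/Q = 0.0537/0.363 = 0.148.

14.8%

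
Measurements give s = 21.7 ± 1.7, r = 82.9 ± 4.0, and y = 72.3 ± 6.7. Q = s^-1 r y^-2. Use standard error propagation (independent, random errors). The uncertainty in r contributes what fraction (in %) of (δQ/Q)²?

5.44%

(δQ/Q)² = (-1·δs/s)² + (1·δr/r)² + (-2·δy/y)²
  s term: (-1×0.0783)² = 0.00614
  r term: (1×0.0483)² = 0.00233
  y term: (-2×0.0927)² = 0.0344
Total = 0.0428. Share from r = 0.00233/0.0428 = 0.0544.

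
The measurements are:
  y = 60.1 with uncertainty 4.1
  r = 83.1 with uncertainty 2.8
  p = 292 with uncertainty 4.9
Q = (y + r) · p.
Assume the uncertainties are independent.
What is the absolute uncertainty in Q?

Let u = y + r = 143. δu = √(δy² + δr²) = √(16.8 + 7.84) = 4.96, so δu/u = 0.0347.
Q is then a monomial in u, p:
δQ/Q = √((δu/u)² + (1·δp/p)²) = √(0.00120 + 0.000282) = 0.0385
Q = 41800, so δQ = 0.0385 × 41800 = 1610.

1610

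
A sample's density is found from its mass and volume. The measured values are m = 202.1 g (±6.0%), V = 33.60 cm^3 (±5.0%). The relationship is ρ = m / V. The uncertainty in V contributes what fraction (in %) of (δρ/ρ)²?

41.0%

(δρ/ρ)² = (1·δm/m)² + (-1·δV/V)²
  m term: (1×0.0600)² = 0.00360
  V term: (-1×0.0500)² = 0.00250
Total = 0.00610. Share from V = 0.00250/0.00610 = 0.410.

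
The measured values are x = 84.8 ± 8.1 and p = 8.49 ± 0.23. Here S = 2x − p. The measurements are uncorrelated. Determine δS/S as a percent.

10.1%

S is a linear combination, so absolute uncertainties add in quadrature:
  (2·δx)² = 262;  (δp)² = 0.0529
δS = √(262) = 16.2
S = 161, so δS/S = 16.2/161 = 0.101.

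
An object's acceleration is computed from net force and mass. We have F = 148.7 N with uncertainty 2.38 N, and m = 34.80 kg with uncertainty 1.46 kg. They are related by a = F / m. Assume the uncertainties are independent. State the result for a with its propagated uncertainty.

a is a product of powers, so relative uncertainties combine in quadrature:
  (1·δF/F)² = (1×0.0160)² = 0.000256;  (-1·δm/m)² = (-1×0.0420)² = 0.00176
δa/a = √(0.00202) = 0.0449
a = 4.273 m/s^2, so δa = 0.0449 × 4.273 = 0.192 m/s^2.

4.273 ± 0.192 m/s^2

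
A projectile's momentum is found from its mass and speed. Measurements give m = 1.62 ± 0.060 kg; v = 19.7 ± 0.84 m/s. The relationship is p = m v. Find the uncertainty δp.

1.80 kg·m/s

Each factor contributes (exponent × relative error)² to (δp/p)²:
  (1·δm/m)² = (1×0.0370)² = 0.00137;  (1·δv/v)² = (1×0.0426)² = 0.00182
δp/p = √(0.00319) = 0.0565
p = 31.9 kg·m/s, so δp = 0.0565 × 31.9 = 1.80 kg·m/s.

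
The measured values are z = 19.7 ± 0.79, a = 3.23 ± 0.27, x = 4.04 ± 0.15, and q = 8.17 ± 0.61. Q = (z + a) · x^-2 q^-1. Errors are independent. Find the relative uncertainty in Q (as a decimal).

0.111

Let u = z + a = 22.9. δu = √(δz² + δa²) = √(0.624 + 0.0729) = 0.835, so δu/u = 0.0364.
Q is then a monomial in u, x, q:
δQ/Q = √((δu/u)² + (-2·δx/x)² + (-1·δq/q)²) = √(0.00133 + 0.00551 + 0.00557) = 0.111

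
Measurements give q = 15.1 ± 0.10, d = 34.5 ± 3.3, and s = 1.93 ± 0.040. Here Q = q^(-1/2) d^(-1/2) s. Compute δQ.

Q is a product of powers, so relative uncertainties combine in quadrature:
  (−½·δq/q)² = (-0.5×0.00662)² = 1.1e-05;  (−½·δd/d)² = (-0.5×0.0957)² = 0.00229;  (1·δs/s)² = (1×0.0207)² = 0.000430
δQ/Q = √(0.00273) = 0.0522
Q = 0.0846, so δQ = 0.0522 × 0.0846 = 0.00442.

0.00442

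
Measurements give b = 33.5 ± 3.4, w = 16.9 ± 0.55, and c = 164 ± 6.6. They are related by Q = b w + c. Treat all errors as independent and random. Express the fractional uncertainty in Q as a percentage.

Let p = b·w = 566. δp/p = √((1·δb/b)² + (1·δw/w)²) = √(0.0103 + 0.00106) = 0.107, so δp = 60.3.
Q = p + c: δQ = √(δp² + δc²) = √(3640 + 43.6) = 60.7
Q = 730, so δQ/Q = 60.7/730 = 0.0831.

8.31%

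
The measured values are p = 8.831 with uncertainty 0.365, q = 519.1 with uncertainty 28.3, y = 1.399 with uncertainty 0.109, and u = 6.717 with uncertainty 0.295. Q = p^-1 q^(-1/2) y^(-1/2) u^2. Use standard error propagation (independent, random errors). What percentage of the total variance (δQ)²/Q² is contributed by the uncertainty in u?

(δQ/Q)² = (-1·δp/p)² + (−½·δq/q)² + (−½·δy/y)² + (2·δu/u)²
  p term: (-1×0.0413)² = 0.00171
  q term: (-0.5×0.0545)² = 0.000743
  y term: (-0.5×0.0779)² = 0.00152
  u term: (2×0.0439)² = 0.00772
Total = 0.0117. Share from u = 0.00772/0.0117 = 0.660.

66.0%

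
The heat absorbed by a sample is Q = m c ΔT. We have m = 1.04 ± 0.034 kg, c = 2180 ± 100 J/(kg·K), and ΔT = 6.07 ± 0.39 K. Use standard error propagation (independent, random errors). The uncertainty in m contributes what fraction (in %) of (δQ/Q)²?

14.6%

(δQ/Q)² = (1·δm/m)² + (1·δc/c)² + (1·δΔT/ΔT)²
  m term: (1×0.0327)² = 0.00107
  c term: (1×0.0459)² = 0.00210
  ΔT term: (1×0.0643)² = 0.00413
Total = 0.00730. Share from m = 0.00107/0.00730 = 0.146.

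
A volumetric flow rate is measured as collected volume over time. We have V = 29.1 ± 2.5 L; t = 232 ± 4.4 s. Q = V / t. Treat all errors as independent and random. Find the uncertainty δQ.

Since Q is a product/quotient, work with relative uncertainties:
  (1·δV/V)² = (1×0.0859)² = 0.00738;  (-1·δt/t)² = (-1×0.0190)² = 0.000360
δQ/Q = √(0.00774) = 0.0880
Q = 0.125 L/s, so δQ = 0.0880 × 0.125 = 0.0110 L/s.

0.0110 L/s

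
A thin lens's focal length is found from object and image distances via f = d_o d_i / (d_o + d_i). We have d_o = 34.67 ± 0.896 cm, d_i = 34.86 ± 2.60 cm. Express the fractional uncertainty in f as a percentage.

∂f/∂d_o = (d_i/(d_o+d_i))² = 0.251;  ∂f/∂d_i = (d_o/(d_o+d_i))² = 0.249
δf = √((∂f/∂d_o · δd_o)² + (∂f/∂d_i · δd_i)²) = √(0.0507 + 0.418) = 0.685 cm
f = 17.38 cm, so δf/f = 0.685/17.38 = 0.0394.

3.94%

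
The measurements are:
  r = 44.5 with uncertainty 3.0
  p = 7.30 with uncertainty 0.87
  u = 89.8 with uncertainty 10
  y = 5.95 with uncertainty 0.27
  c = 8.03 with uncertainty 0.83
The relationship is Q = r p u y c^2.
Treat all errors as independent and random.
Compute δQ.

3.08e+06

Relative error in a monomial: (δQ/Q)² = Σ (nᵢ · δxᵢ/xᵢ)².
  (1·δr/r)² = (1×0.0674)² = 0.00454;  (1·δp/p)² = (1×0.119)² = 0.0142;  (1·δu/u)² = (1×0.111)² = 0.0124;  (1·δy/y)² = (1×0.0454)² = 0.00206;  (2·δc/c)² = (2×0.103)² = 0.0427
δQ/Q = √(0.0759) = 0.276
Q = 1.12e+07, so δQ = 0.276 × 1.12e+07 = 3.08e+06.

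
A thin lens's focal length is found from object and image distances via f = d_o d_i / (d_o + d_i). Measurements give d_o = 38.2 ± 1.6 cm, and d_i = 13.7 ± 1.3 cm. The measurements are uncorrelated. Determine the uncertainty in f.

∂f/∂d_o = (d_i/(d_o+d_i))² = 0.0697;  ∂f/∂d_i = (d_o/(d_o+d_i))² = 0.542
δf = √((∂f/∂d_o · δd_o)² + (∂f/∂d_i · δd_i)²) = √(0.0124 + 0.496) = 0.713 cm

0.713 cm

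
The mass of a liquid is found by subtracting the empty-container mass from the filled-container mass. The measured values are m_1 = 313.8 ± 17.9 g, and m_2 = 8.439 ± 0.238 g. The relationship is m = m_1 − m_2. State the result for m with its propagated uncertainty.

m is a linear combination, so absolute uncertainties add in quadrature:
  (δm_1)² = 320;  (δm_2)² = 0.0566
δm = √(320) = 17.9 g
m = 305.4 g.

305.4 ± 17.9 g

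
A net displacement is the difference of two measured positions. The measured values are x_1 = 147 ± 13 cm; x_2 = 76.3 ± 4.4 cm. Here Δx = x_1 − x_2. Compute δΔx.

For a sum/difference, combine absolute errors in quadrature:
  (δx_1)² = 169;  (δx_2)² = 19.4
δΔx = √(188) = 13.7 cm

13.7 cm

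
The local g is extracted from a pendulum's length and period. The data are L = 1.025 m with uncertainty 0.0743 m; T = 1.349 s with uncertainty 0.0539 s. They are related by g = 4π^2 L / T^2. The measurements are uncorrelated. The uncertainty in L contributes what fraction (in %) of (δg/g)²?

(δg/g)² = (1·δL/L)² + (-2·δT/T)²
  L term: (1×0.0725)² = 0.00525
  T term: (-2×0.0400)² = 0.00639
Total = 0.0116. Share from L = 0.00525/0.0116 = 0.451.

45.1%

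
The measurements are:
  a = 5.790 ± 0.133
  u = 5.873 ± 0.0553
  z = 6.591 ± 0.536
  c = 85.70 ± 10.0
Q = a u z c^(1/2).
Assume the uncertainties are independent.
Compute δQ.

214

Relative error in a monomial: (δQ/Q)² = Σ (nᵢ · δxᵢ/xᵢ)².
  (1·δa/a)² = (1×0.0230)² = 0.000528;  (1·δu/u)² = (1×0.00942)² = 8.87e-05;  (1·δz/z)² = (1×0.0813)² = 0.00661;  (½·δc/c)² = (0.5×0.117)² = 0.00340
δQ/Q = √(0.0106) = 0.103
Q = 2075, so δQ = 0.103 × 2075 = 214.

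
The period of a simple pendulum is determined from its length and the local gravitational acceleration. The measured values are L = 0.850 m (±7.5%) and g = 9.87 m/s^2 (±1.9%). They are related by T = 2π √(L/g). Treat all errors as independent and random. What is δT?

Each factor contributes (exponent × relative error)² to (δT/T)²:
  (½·δL/L)² = (0.5×0.0750)² = 0.00141;  (−½·δg/g)² = (-0.5×0.0190)² = 9.02e-05
δT/T = √(0.00150) = 0.0387
T = 1.84 s, so δT = 0.0387 × 1.84 = 0.0713 s.

0.0713 s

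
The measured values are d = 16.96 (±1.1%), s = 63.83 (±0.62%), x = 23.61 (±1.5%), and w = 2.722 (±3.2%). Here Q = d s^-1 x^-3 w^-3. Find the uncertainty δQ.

1.07e-07

Since Q is a product/quotient, work with relative uncertainties:
  (1·δd/d)² = (1×0.0110)² = 0.000121;  (-1·δs/s)² = (-1×0.00620)² = 3.84e-05;  (-3·δx/x)² = (-3×0.0150)² = 0.00202;  (-3·δw/w)² = (-3×0.0320)² = 0.00922
δQ/Q = √(0.0114) = 0.107
Q = 1.001e-06, so δQ = 0.107 × 1.001e-06 = 1.07e-07.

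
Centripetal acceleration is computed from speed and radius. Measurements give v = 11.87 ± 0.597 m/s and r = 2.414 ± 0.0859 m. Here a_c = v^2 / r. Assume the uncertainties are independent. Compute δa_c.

6.23 m/s^2

Relative error in a monomial: (δa_c/a_c)² = Σ (nᵢ · δxᵢ/xᵢ)².
  (2·δv/v)² = (2×0.0503)² = 0.0101;  (-1·δr/r)² = (-1×0.0356)² = 0.00127
δa_c/a_c = √(0.0114) = 0.107
a_c = 58.37 m/s^2, so δa_c = 0.107 × 58.37 = 6.23 m/s^2.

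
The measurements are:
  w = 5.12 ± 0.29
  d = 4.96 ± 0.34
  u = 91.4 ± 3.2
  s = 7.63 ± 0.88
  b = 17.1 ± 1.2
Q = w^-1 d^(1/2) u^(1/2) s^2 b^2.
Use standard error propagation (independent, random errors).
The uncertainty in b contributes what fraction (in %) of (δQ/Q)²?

25.4%

(δQ/Q)² = (-1·δw/w)² + (½·δd/d)² + (½·δu/u)² + (2·δs/s)² + (2·δb/b)²
  w term: (-1×0.0566)² = 0.00321
  d term: (0.5×0.0685)² = 0.00117
  u term: (0.5×0.0350)² = 0.000306
  s term: (2×0.115)² = 0.0532
  b term: (2×0.0702)² = 0.0197
Total = 0.0776. Share from b = 0.0197/0.0776 = 0.254.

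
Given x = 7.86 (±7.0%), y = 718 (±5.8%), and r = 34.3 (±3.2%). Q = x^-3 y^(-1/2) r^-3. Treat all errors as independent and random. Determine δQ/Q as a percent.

23.3%

Relative error in a monomial: (δQ/Q)² = Σ (nᵢ · δxᵢ/xᵢ)².
  (-3·δx/x)² = (-3×0.0700)² = 0.0441;  (−½·δy/y)² = (-0.5×0.0580)² = 0.000841;  (-3·δr/r)² = (-3×0.0320)² = 0.00922
δQ/Q = √(0.0542) = 0.233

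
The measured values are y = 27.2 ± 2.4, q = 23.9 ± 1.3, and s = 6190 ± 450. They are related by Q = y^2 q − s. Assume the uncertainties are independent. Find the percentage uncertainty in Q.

28.7%

Let p = y^2·q = 17700. δp/p = √((2·δy/y)² + (1·δq/q)²) = √(0.0311 + 0.00296) = 0.185, so δp = 3270.
Q = p − s: δQ = √(δp² + δs²) = √(1.07e+07 + 2.02e+05) = 3300
Q = 11500, so δQ/Q = 3300/11500 = 0.287.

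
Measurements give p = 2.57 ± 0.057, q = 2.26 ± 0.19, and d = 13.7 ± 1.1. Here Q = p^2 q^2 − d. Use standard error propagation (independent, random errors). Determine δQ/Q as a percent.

Let w = p^2·q^2 = 33.7. δw/w = √((2·δp/p)² + (2·δq/q)²) = √(0.00197 + 0.0283) = 0.174, so δw = 5.87.
Q = w − d: δQ = √(δw² + δd²) = √(34.4 + 1.21) = 5.97
Q = 20.0, so δQ/Q = 5.97/20.0 = 0.298.

29.8%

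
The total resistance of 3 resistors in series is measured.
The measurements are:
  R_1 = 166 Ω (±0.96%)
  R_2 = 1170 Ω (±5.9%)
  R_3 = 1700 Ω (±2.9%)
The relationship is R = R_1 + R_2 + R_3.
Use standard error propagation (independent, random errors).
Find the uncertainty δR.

84.8 Ω

Each term contributes (cᵢ δxᵢ)² to (δR)²:
  (δR_1)² = 2.54;  (δR_2)² = 4770;  (δR_3)² = 2430
δR = √(7200) = 84.8 Ω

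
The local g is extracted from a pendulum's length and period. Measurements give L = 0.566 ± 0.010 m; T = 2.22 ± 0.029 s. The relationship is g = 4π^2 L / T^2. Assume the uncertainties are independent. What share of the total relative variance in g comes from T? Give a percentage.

68.6%

(δg/g)² = (1·δL/L)² + (-2·δT/T)²
  L term: (1×0.0177)² = 0.000312
  T term: (-2×0.0131)² = 0.000683
Total = 0.000995. Share from T = 0.000683/0.000995 = 0.686.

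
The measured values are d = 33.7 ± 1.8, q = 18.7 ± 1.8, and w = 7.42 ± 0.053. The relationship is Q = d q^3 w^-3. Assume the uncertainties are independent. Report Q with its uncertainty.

Products/powers → add relative errors in quadrature, weighted by exponent:
  (1·δd/d)² = (1×0.0534)² = 0.00285;  (3·δq/q)² = (3×0.0963)² = 0.0834;  (-3·δw/w)² = (-3×0.00714)² = 0.000459
δQ/Q = √(0.0867) = 0.294
Q = 539, so δQ = 0.294 × 539 = 159.

539 ± 159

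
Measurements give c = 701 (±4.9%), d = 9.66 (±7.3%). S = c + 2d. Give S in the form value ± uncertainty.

720 ± 34.4

Each term contributes (cᵢ δxᵢ)² to (δS)²:
  (δc)² = 1180;  (2·δd)² = 1.99
δS = √(1180) = 34.4
S = 720.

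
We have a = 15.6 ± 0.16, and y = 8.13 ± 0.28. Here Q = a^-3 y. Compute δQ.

Since Q is a product/quotient, work with relative uncertainties:
  (-3·δa/a)² = (-3×0.0103)² = 0.000947;  (1·δy/y)² = (1×0.0344)² = 0.00119
δQ/Q = √(0.00213) = 0.0462
Q = 0.00214, so δQ = 0.0462 × 0.00214 = 9.89e-05.

9.89e-05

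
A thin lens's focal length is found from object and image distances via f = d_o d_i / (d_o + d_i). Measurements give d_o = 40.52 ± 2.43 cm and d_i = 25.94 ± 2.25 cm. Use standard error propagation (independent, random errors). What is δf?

∂f/∂d_o = (d_i/(d_o+d_i))² = 0.152;  ∂f/∂d_i = (d_o/(d_o+d_i))² = 0.372
δf = √((∂f/∂d_o · δd_o)² + (∂f/∂d_i · δd_i)²) = √(0.137 + 0.700) = 0.915 cm

0.915 cm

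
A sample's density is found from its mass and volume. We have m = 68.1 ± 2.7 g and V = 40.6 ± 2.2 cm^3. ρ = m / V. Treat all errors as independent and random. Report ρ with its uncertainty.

For a monomial ρ ∝ m, V^-1, fractional errors add in quadrature:
  (1·δm/m)² = (1×0.0396)² = 0.00157;  (-1·δV/V)² = (-1×0.0542)² = 0.00294
δρ/ρ = √(0.00451) = 0.0671
ρ = 1.68 g/cm^3, so δρ = 0.0671 × 1.68 = 0.113 g/cm^3.

1.68 ± 0.113 g/cm^3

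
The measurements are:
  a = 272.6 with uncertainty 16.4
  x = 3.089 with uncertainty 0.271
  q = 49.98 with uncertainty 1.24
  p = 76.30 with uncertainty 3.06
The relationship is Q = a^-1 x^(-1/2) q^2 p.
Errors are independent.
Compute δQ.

Since Q is a product/quotient, work with relative uncertainties:
  (-1·δa/a)² = (-1×0.0602)² = 0.00362;  (−½·δx/x)² = (-0.5×0.0877)² = 0.00192;  (2·δq/q)² = (2×0.0248)² = 0.00246;  (1·δp/p)² = (1×0.0401)² = 0.00161
δQ/Q = √(0.00961) = 0.0981
Q = 397.8, so δQ = 0.0981 × 397.8 = 39.0.

39.0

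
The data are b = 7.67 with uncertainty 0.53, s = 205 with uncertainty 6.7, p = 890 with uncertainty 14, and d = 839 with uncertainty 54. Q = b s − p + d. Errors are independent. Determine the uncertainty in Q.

Let w = b·s = 1570. δw/w = √((1·δb/b)² + (1·δs/s)²) = √(0.00477 + 0.00107) = 0.0764, so δw = 120.
Q = w − p + d: δQ = √(δw² + δp² + δd²) = √(14400 + 196 + 2920) = 133

133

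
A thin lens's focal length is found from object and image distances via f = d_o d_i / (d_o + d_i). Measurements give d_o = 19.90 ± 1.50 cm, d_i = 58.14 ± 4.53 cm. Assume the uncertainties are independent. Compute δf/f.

∂f/∂d_o = (d_i/(d_o+d_i))² = 0.555;  ∂f/∂d_i = (d_o/(d_o+d_i))² = 0.0650
δf = √((∂f/∂d_o · δd_o)² + (∂f/∂d_i · δd_i)²) = √(0.693 + 0.0868) = 0.883 cm
f = 14.83 cm, so δf/f = 0.883/14.83 = 0.0596.

0.0596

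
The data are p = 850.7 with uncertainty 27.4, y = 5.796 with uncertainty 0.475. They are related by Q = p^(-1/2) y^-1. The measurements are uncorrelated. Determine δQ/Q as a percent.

8.35%

Each factor contributes (exponent × relative error)² to (δQ/Q)²:
  (−½·δp/p)² = (-0.5×0.0322)² = 0.000259;  (-1·δy/y)² = (-1×0.0820)² = 0.00672
δQ/Q = √(0.00698) = 0.0835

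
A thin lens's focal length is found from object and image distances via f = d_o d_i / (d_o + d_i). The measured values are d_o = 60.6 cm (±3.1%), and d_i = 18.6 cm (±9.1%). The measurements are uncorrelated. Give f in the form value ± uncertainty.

14.2 ± 0.996 cm

∂f/∂d_o = (d_i/(d_o+d_i))² = 0.0552;  ∂f/∂d_i = (d_o/(d_o+d_i))² = 0.585
δf = √((∂f/∂d_o · δd_o)² + (∂f/∂d_i · δd_i)²) = √(0.0107 + 0.982) = 0.996 cm
f = 14.2 cm.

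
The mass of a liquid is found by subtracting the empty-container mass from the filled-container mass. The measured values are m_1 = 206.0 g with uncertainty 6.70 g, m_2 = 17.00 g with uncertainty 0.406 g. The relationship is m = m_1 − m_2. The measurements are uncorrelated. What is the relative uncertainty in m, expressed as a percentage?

3.55%

m is a linear combination, so absolute uncertainties add in quadrature:
  (δm_1)² = 44.9;  (δm_2)² = 0.165
δm = √(45.1) = 6.71 g
m = 189.0 g, so δm/m = 6.71/189.0 = 0.0355.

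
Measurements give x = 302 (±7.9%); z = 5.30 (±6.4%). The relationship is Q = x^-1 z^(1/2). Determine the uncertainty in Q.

For a monomial Q ∝ x^-1, z^(1/2), fractional errors add in quadrature:
  (-1·δx/x)² = (-1×0.0790)² = 0.00624;  (½·δz/z)² = (0.5×0.0640)² = 0.00102
δQ/Q = √(0.00726) = 0.0852
Q = 0.00762, so δQ = 0.0852 × 0.00762 = 0.000650.

0.000650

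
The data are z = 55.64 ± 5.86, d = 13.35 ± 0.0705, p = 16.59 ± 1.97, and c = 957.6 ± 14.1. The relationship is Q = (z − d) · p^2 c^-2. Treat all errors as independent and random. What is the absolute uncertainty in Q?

Let u = z − d = 42.29. δu = √(δz² + δd²) = √(34.3 + 0.00497) = 5.86, so δu/u = 0.139.
Q is then a monomial in u, p, c:
δQ/Q = √((δu/u)² + (2·δp/p)² + (-2·δc/c)²) = √(0.0192 + 0.0564 + 0.000867) = 0.277
Q = 0.01269, so δQ = 0.277 × 0.01269 = 0.00351.

0.00351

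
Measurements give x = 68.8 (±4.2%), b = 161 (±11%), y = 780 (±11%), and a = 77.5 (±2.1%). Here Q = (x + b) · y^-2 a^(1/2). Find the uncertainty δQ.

0.000777

Let u = x + b = 230. δu = √(δx² + δb²) = √(8.35 + 314) = 17.9, so δu/u = 0.0781.
Q is then a monomial in u, y, a:
δQ/Q = √((δu/u)² + (-2·δy/y)² + (½·δa/a)²) = √(0.00610 + 0.0484 + 0.000110) = 0.234
Q = 0.00333, so δQ = 0.234 × 0.00333 = 0.000777.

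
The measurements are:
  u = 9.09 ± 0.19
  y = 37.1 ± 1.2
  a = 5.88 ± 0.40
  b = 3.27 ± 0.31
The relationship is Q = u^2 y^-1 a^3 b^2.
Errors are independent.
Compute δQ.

Products/powers → add relative errors in quadrature, weighted by exponent:
  (2·δu/u)² = (2×0.0209)² = 0.00175;  (-1·δy/y)² = (-1×0.0323)² = 0.00105;  (3·δa/a)² = (3×0.0680)² = 0.0416;  (2·δb/b)² = (2×0.0948)² = 0.0359
δQ/Q = √(0.0804) = 0.284
Q = 4840, so δQ = 0.284 × 4840 = 1370.

1370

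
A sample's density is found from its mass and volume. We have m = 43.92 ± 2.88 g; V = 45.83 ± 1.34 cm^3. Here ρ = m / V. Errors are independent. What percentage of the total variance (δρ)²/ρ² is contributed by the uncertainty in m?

83.4%

(δρ/ρ)² = (1·δm/m)² + (-1·δV/V)²
  m term: (1×0.0656)² = 0.00430
  V term: (-1×0.0292)² = 0.000855
Total = 0.00515. Share from m = 0.00430/0.00515 = 0.834.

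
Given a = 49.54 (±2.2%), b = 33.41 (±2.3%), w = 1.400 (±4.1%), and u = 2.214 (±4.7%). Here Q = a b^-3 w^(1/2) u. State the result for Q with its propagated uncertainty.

Each factor contributes (exponent × relative error)² to (δQ/Q)²:
  (1·δa/a)² = (1×0.0220)² = 0.000484;  (-3·δb/b)² = (-3×0.0230)² = 0.00476;  (½·δw/w)² = (0.5×0.0410)² = 0.000420;  (1·δu/u)² = (1×0.0470)² = 0.00221
δQ/Q = √(0.00787) = 0.0887
Q = 0.003480, so δQ = 0.0887 × 0.003480 = 0.000309.

0.003480 ± 0.000309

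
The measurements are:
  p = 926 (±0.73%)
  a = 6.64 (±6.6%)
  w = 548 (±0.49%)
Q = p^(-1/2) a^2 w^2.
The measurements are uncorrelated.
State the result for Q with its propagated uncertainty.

(4.35 ± 0.576) × 10^5

Each factor contributes (exponent × relative error)² to (δQ/Q)²:
  (−½·δp/p)² = (-0.5×0.00730)² = 1.33e-05;  (2·δa/a)² = (2×0.0660)² = 0.0174;  (2·δw/w)² = (2×0.00490)² = 9.6e-05
δQ/Q = √(0.0175) = 0.132
Q = 4.35e+05, so δQ = 0.132 × 4.35e+05 = 57600.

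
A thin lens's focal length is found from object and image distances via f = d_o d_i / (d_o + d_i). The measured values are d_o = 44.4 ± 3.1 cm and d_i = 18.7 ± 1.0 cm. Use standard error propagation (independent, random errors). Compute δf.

0.565 cm

∂f/∂d_o = (d_i/(d_o+d_i))² = 0.0878;  ∂f/∂d_i = (d_o/(d_o+d_i))² = 0.495
δf = √((∂f/∂d_o · δd_o)² + (∂f/∂d_i · δd_i)²) = √(0.0741 + 0.245) = 0.565 cm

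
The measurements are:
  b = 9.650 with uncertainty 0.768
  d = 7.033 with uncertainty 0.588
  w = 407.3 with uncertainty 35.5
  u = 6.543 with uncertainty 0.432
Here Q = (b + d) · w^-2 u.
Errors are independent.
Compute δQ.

Let h = b + d = 16.68. δh = √(δb² + δd²) = √(0.590 + 0.346) = 0.967, so δh/h = 0.0580.
Q is then a monomial in h, w, u:
δQ/Q = √((δh/h)² + (-2·δw/w)² + (1·δu/u)²) = √(0.00336 + 0.0304 + 0.00436) = 0.195
Q = 0.0006580, so δQ = 0.195 × 0.0006580 = 0.000128.

0.000128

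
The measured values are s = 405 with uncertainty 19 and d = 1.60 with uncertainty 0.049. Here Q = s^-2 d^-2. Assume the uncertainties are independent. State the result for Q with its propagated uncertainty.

Each factor contributes (exponent × relative error)² to (δQ/Q)²:
  (-2·δs/s)² = (-2×0.0469)² = 0.00880;  (-2·δd/d)² = (-2×0.0306)² = 0.00375
δQ/Q = √(0.0126) = 0.112
Q = 2.38e-06, so δQ = 0.112 × 2.38e-06 = 2.67e-07.

(2.38 ± 0.267) × 10^-6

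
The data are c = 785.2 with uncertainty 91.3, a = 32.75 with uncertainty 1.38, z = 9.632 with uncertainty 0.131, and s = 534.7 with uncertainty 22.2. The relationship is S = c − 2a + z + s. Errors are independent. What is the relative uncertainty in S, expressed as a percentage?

7.44%

S is a linear combination, so absolute uncertainties add in quadrature:
  (δc)² = 8340;  (2·δa)² = 7.62;  (δz)² = 0.0172;  (δs)² = 493
δS = √(8840) = 94.0
S = 1264, so δS/S = 94.0/1264 = 0.0744.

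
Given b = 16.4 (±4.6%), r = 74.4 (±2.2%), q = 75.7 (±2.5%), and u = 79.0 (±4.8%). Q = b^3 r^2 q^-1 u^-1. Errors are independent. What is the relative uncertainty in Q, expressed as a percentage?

Q is a product of powers, so relative uncertainties combine in quadrature:
  (3·δb/b)² = (3×0.0460)² = 0.0190;  (2·δr/r)² = (2×0.0220)² = 0.00194;  (-1·δq/q)² = (-1×0.0250)² = 0.000625;  (-1·δu/u)² = (-1×0.0480)² = 0.00230
δQ/Q = √(0.0239) = 0.155

15.5%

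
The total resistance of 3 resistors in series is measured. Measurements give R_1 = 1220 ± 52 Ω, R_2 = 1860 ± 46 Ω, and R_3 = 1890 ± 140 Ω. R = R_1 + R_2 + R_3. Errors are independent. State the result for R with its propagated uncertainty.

4970 ± 156 Ω

Sums and differences: (δR)² = Σ (cᵢ δxᵢ)².
  (δR_1)² = 2700;  (δR_2)² = 2120;  (δR_3)² = 19600
δR = √(24400) = 156 Ω
R = 4970 Ω.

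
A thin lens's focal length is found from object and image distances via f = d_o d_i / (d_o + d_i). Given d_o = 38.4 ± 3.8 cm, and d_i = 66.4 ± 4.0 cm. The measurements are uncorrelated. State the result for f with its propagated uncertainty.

24.3 ± 1.62 cm

∂f/∂d_o = (d_i/(d_o+d_i))² = 0.401;  ∂f/∂d_i = (d_o/(d_o+d_i))² = 0.134
δf = √((∂f/∂d_o · δd_o)² + (∂f/∂d_i · δd_i)²) = √(2.33 + 0.288) = 1.62 cm
f = 24.3 cm.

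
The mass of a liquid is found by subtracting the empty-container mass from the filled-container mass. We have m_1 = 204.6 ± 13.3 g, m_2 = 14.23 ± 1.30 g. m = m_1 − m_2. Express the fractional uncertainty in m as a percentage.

Sums and differences: (δm)² = Σ (cᵢ δxᵢ)².
  (δm_1)² = 177;  (δm_2)² = 1.69
δm = √(179) = 13.4 g
m = 190.4 g, so δm/m = 13.4/190.4 = 0.0702.

7.02%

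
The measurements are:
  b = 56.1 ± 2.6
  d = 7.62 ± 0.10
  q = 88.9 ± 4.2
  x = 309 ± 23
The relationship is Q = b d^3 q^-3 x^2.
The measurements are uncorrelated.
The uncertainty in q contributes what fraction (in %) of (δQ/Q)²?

43.7%

(δQ/Q)² = (1·δb/b)² + (3·δd/d)² + (-3·δq/q)² + (2·δx/x)²
  b term: (1×0.0463)² = 0.00215
  d term: (3×0.0131)² = 0.00155
  q term: (-3×0.0472)² = 0.0201
  x term: (2×0.0744)² = 0.0222
Total = 0.0459. Share from q = 0.0201/0.0459 = 0.437.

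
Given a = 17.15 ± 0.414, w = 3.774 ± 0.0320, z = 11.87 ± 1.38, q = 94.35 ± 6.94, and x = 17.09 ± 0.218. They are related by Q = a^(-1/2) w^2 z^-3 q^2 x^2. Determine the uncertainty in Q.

Relative error in a monomial: (δQ/Q)² = Σ (nᵢ · δxᵢ/xᵢ)².
  (−½·δa/a)² = (-0.5×0.0241)² = 0.000146;  (2·δw/w)² = (2×0.00848)² = 0.000288;  (-3·δz/z)² = (-3×0.116)² = 0.122;  (2·δq/q)² = (2×0.0736)² = 0.0216;  (2·δx/x)² = (2×0.0128)² = 0.000651
δQ/Q = √(0.144) = 0.380
Q = 5347, so δQ = 0.380 × 5347 = 2030.

2030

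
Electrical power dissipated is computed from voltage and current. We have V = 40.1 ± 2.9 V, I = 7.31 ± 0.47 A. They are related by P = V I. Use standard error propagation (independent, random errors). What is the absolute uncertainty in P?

28.4 W

Each factor contributes (exponent × relative error)² to (δP/P)²:
  (1·δV/V)² = (1×0.0723)² = 0.00523;  (1·δI/I)² = (1×0.0643)² = 0.00413
δP/P = √(0.00936) = 0.0968
P = 293 W, so δP = 0.0968 × 293 = 28.4 W.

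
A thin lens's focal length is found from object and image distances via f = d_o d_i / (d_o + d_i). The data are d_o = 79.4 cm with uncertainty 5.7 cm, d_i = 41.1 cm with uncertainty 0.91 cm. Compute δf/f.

∂f/∂d_o = (d_i/(d_o+d_i))² = 0.116;  ∂f/∂d_i = (d_o/(d_o+d_i))² = 0.434
δf = √((∂f/∂d_o · δd_o)² + (∂f/∂d_i · δd_i)²) = √(0.440 + 0.156) = 0.772 cm
f = 27.1 cm, so δf/f = 0.772/27.1 = 0.0285.

0.0285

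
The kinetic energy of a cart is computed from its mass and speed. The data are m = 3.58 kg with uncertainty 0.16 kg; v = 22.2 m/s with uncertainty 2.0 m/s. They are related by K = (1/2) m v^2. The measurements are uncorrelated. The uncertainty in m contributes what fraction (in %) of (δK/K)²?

(δK/K)² = (1·δm/m)² + (2·δv/v)²
  m term: (1×0.0447)² = 0.00200
  v term: (2×0.0901)² = 0.0325
Total = 0.0345. Share from m = 0.00200/0.0345 = 0.0580.

5.80%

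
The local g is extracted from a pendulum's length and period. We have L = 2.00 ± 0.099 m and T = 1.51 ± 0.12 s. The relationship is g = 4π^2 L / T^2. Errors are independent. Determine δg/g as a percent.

16.6%

Since g is a product/quotient, work with relative uncertainties:
  (1·δL/L)² = (1×0.0495)² = 0.00245;  (-2·δT/T)² = (-2×0.0795)² = 0.0253
δg/g = √(0.0277) = 0.166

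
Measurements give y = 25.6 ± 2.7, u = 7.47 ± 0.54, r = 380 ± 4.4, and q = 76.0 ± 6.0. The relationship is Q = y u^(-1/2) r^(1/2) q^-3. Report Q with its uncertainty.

Q is a product of powers, so relative uncertainties combine in quadrature:
  (1·δy/y)² = (1×0.105)² = 0.0111;  (−½·δu/u)² = (-0.5×0.0723)² = 0.00131;  (½·δr/r)² = (0.5×0.0116)² = 3.35e-05;  (-3·δq/q)² = (-3×0.0789)² = 0.0561
δQ/Q = √(0.0686) = 0.262
Q = 0.000416, so δQ = 0.262 × 0.000416 = 0.000109.

0.000416 ± 0.000109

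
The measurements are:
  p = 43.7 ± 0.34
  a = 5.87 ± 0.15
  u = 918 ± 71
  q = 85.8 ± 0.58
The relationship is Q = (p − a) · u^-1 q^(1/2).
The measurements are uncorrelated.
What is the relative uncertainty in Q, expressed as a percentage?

Let w = p − a = 37.8. δw = √(δp² + δa²) = √(0.116 + 0.0225) = 0.372, so δw/w = 0.00982.
Q is then a monomial in w, u, q:
δQ/Q = √((δw/w)² + (-1·δu/u)² + (½·δq/q)²) = √(9.65e-05 + 0.00598 + 1.14e-05) = 0.0780

7.80%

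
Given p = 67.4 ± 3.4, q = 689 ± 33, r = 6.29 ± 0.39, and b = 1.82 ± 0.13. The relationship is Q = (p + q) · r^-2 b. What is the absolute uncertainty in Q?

Let u = p + q = 756. δu = √(δp² + δq²) = √(11.6 + 1090) = 33.2, so δu/u = 0.0439.
Q is then a monomial in u, r, b:
δQ/Q = √((δu/u)² + (-2·δr/r)² + (1·δb/b)²) = √(0.00192 + 0.0154 + 0.00510) = 0.150
Q = 34.8, so δQ = 0.150 × 34.8 = 5.21.

5.21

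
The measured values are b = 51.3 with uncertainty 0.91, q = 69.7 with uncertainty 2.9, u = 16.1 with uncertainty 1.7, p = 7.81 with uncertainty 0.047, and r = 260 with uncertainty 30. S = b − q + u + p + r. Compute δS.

30.2

Sums and differences: (δS)² = Σ (cᵢ δxᵢ)².
  (δb)² = 0.828;  (δq)² = 8.41;  (δu)² = 2.89;  (δp)² = 0.00221;  (δr)² = 900
δS = √(912) = 30.2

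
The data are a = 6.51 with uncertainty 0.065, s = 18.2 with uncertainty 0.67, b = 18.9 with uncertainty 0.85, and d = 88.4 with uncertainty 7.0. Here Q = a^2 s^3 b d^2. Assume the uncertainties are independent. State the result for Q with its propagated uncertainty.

Q is a product of powers, so relative uncertainties combine in quadrature:
  (2·δa/a)² = (2×0.00998)² = 0.000399;  (3·δs/s)² = (3×0.0368)² = 0.0122;  (1·δb/b)² = (1×0.0450)² = 0.00202;  (2·δd/d)² = (2×0.0792)² = 0.0251
δQ/Q = √(0.0397) = 0.199
Q = 3.77e+10, so δQ = 0.199 × 3.77e+10 = 7.52e+09.

(3.77 ± 0.752) × 10^10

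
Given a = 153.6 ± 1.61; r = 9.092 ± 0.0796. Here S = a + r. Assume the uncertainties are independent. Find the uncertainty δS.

1.61

Absolute uncertainties add in quadrature for a linear combination:
  (δa)² = 2.59;  (δr)² = 0.00634
δS = √(2.60) = 1.61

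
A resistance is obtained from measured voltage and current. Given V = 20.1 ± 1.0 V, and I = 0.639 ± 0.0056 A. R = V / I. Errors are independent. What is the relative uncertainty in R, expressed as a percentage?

Each factor contributes (exponent × relative error)² to (δR/R)²:
  (1·δV/V)² = (1×0.0498)² = 0.00248;  (-1·δI/I)² = (-1×0.00876)² = 7.68e-05
δR/R = √(0.00255) = 0.0505

5.05%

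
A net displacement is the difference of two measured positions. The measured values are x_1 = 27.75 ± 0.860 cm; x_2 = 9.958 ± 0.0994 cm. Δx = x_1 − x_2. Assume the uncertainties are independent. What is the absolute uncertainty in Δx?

0.866 cm

Sums and differences: (δΔx)² = Σ (cᵢ δxᵢ)².
  (δx_1)² = 0.740;  (δx_2)² = 0.00988
δΔx = √(0.749) = 0.866 cm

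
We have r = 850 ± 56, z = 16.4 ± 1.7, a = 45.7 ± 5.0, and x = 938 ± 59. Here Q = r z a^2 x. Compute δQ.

7.06e+09

Relative error in a monomial: (δQ/Q)² = Σ (nᵢ · δxᵢ/xᵢ)².
  (1·δr/r)² = (1×0.0659)² = 0.00434;  (1·δz/z)² = (1×0.104)² = 0.0107;  (2·δa/a)² = (2×0.109)² = 0.0479;  (1·δx/x)² = (1×0.0629)² = 0.00396
δQ/Q = √(0.0669) = 0.259
Q = 2.73e+10, so δQ = 0.259 × 2.73e+10 = 7.06e+09.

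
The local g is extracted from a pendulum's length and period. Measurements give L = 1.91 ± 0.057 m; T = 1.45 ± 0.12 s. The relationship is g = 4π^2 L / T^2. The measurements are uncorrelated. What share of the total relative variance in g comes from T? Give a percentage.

(δg/g)² = (1·δL/L)² + (-2·δT/T)²
  L term: (1×0.0298)² = 0.000891
  T term: (-2×0.0828)² = 0.0274
Total = 0.0283. Share from T = 0.0274/0.0283 = 0.969.

96.9%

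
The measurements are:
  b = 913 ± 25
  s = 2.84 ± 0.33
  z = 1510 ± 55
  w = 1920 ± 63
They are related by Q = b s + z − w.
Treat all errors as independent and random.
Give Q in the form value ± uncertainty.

2180 ± 321

Let p = b·s = 2590. δp/p = √((1·δb/b)² + (1·δs/s)²) = √(0.000750 + 0.0135) = 0.119, so δp = 310.
Q = p + z − w: δQ = √(δp² + δz² + δw²) = √(95800 + 3020 + 3970) = 321
Q = 2180.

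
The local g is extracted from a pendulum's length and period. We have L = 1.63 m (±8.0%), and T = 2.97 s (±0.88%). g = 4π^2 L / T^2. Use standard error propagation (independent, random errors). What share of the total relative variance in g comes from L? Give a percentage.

(δg/g)² = (1·δL/L)² + (-2·δT/T)²
  L term: (1×0.0800)² = 0.00640
  T term: (-2×0.00880)² = 0.000310
Total = 0.00671. Share from L = 0.00640/0.00671 = 0.954.

95.4%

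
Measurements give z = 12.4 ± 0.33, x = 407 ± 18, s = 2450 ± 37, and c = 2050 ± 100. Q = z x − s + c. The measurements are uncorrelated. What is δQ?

281

Let p = z·x = 5050. δp/p = √((1·δz/z)² + (1·δx/x)²) = √(0.000708 + 0.00196) = 0.0516, so δp = 260.
Q = p − s + c: δQ = √(δp² + δs² + δc²) = √(67900 + 1370 + 10000) = 281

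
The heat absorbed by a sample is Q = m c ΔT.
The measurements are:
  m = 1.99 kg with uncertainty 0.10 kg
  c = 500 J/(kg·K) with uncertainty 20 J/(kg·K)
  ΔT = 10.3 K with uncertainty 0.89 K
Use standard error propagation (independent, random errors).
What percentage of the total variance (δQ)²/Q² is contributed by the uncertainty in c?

(δQ/Q)² = (1·δm/m)² + (1·δc/c)² + (1·δΔT/ΔT)²
  m term: (1×0.0503)² = 0.00253
  c term: (1×0.0400)² = 0.00160
  ΔT term: (1×0.0864)² = 0.00747
Total = 0.0116. Share from c = 0.00160/0.0116 = 0.138.

13.8%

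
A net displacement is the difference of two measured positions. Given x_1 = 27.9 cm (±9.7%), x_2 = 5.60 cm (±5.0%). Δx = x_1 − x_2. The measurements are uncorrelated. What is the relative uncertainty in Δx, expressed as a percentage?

Sums and differences: (δΔx)² = Σ (cᵢ δxᵢ)².
  (δx_1)² = 7.32;  (δx_2)² = 0.0784
δΔx = √(7.40) = 2.72 cm
Δx = 22.3 cm, so δΔx/Δx = 2.72/22.3 = 0.122.

12.2%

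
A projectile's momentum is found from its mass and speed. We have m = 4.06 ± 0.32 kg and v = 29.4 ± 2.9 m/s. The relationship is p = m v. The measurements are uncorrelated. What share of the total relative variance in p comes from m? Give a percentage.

(δp/p)² = (1·δm/m)² + (1·δv/v)²
  m term: (1×0.0788)² = 0.00621
  v term: (1×0.0986)² = 0.00973
Total = 0.0159. Share from m = 0.00621/0.0159 = 0.390.

39.0%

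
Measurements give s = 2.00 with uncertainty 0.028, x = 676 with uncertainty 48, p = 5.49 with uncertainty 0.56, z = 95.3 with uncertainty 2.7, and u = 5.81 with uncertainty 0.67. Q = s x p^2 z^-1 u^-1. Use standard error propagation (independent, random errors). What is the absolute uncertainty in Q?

Relative error in a monomial: (δQ/Q)² = Σ (nᵢ · δxᵢ/xᵢ)².
  (1·δs/s)² = (1×0.0140)² = 0.000196;  (1·δx/x)² = (1×0.0710)² = 0.00504;  (2·δp/p)² = (2×0.102)² = 0.0416;  (-1·δz/z)² = (-1×0.0283)² = 0.000803;  (-1·δu/u)² = (-1×0.115)² = 0.0133
δQ/Q = √(0.0610) = 0.247
Q = 73.6, so δQ = 0.247 × 73.6 = 18.2.

18.2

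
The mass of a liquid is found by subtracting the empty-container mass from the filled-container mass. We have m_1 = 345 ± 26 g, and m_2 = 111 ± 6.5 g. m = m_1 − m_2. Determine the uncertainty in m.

26.8 g

Each term contributes (cᵢ δxᵢ)² to (δm)²:
  (δm_1)² = 676;  (δm_2)² = 42.2
δm = √(718) = 26.8 g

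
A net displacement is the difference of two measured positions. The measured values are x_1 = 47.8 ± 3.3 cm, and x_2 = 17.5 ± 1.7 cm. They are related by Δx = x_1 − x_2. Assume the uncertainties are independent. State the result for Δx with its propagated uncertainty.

30.3 ± 3.71 cm

Each term contributes (cᵢ δxᵢ)² to (δΔx)²:
  (δx_1)² = 10.9;  (δx_2)² = 2.89
δΔx = √(13.8) = 3.71 cm
Δx = 30.3 cm.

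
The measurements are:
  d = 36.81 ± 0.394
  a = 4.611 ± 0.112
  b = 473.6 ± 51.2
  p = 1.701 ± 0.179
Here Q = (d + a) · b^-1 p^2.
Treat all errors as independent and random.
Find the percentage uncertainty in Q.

Let u = d + a = 41.42. δu = √(δd² + δa²) = √(0.155 + 0.0125) = 0.410, so δu/u = 0.00989.
Q is then a monomial in u, b, p:
δQ/Q = √((δu/u)² + (-1·δb/b)² + (2·δp/p)²) = √(9.78e-05 + 0.0117 + 0.0443) = 0.237

23.7%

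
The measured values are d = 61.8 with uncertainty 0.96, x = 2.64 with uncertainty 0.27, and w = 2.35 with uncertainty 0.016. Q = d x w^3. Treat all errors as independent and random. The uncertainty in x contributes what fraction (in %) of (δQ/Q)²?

(δQ/Q)² = (1·δd/d)² + (1·δx/x)² + (3·δw/w)²
  d term: (1×0.0155)² = 0.000241
  x term: (1×0.102)² = 0.0105
  w term: (3×0.00681)² = 0.000417
Total = 0.0111. Share from x = 0.0105/0.0111 = 0.941.

94.1%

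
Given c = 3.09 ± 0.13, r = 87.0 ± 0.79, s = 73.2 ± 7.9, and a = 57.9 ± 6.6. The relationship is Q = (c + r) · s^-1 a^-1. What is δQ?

0.00334

Let u = c + r = 90.1. δu = √(δc² + δr²) = √(0.0169 + 0.624) = 0.801, so δu/u = 0.00889.
Q is then a monomial in u, s, a:
δQ/Q = √((δu/u)² + (-1·δs/s)² + (-1·δa/a)²) = √(7.9e-05 + 0.0116 + 0.0130) = 0.157
Q = 0.0213, so δQ = 0.157 × 0.0213 = 0.00334.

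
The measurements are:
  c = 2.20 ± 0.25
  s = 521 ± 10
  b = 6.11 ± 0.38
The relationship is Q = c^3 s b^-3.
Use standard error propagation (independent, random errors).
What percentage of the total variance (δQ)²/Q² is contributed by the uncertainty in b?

23.0%

(δQ/Q)² = (3·δc/c)² + (1·δs/s)² + (-3·δb/b)²
  c term: (3×0.114)² = 0.116
  s term: (1×0.0192)² = 0.000368
  b term: (-3×0.0622)² = 0.0348
Total = 0.151. Share from b = 0.0348/0.151 = 0.230.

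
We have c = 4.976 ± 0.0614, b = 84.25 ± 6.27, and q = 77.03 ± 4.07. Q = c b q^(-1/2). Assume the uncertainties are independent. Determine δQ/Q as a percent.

Q is a product of powers, so relative uncertainties combine in quadrature:
  (1·δc/c)² = (1×0.0123)² = 0.000152;  (1·δb/b)² = (1×0.0744)² = 0.00554;  (−½·δq/q)² = (-0.5×0.0528)² = 0.000698
δQ/Q = √(0.00639) = 0.0799

7.99%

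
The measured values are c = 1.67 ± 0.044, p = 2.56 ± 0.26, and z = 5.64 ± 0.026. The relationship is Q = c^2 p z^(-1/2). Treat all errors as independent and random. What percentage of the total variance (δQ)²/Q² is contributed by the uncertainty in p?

78.8%

(δQ/Q)² = (2·δc/c)² + (1·δp/p)² + (−½·δz/z)²
  c term: (2×0.0263)² = 0.00278
  p term: (1×0.102)² = 0.0103
  z term: (-0.5×0.00461)² = 5.31e-06
Total = 0.0131. Share from p = 0.0103/0.0131 = 0.788.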